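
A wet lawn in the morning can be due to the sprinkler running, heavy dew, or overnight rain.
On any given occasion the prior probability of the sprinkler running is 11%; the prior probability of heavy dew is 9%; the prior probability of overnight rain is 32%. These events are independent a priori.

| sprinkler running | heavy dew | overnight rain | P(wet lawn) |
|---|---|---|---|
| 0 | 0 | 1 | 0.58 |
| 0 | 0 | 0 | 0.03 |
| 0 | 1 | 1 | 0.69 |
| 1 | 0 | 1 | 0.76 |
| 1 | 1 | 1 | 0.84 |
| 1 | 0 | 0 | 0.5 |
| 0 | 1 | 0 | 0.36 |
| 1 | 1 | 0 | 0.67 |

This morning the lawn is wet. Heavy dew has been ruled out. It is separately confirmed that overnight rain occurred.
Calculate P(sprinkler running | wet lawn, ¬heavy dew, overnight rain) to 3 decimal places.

Numerator (weight on configurations with sprinkler running): 0.76×0.11 = 0.083600
The normalizing constant is 0.58×0.89 + 0.76×0.11 = 0.599800
P(sprinkler running | wet lawn, ¬heavy dew, overnight rain) = 0.083600/0.599800 ≈ 0.139

P(sprinkler running | wet lawn, ¬heavy dew, overnight rain) ≈ 0.139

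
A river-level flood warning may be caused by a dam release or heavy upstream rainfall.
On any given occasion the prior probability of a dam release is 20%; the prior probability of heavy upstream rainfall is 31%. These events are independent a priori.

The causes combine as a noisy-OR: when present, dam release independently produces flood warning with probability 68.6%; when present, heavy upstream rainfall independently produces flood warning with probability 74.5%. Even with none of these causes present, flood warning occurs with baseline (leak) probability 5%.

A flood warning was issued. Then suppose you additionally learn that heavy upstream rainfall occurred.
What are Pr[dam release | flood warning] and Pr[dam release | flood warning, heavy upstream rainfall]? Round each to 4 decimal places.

Pr[dam release | flood warning] ≈ 0.4169; Pr[dam release | flood warning, heavy upstream rainfall] ≈ 0.2336

Under noisy-OR, P(flood warning | causes) = 1 − (1−0.05)·∏(1−qᵢ) over the active causes.
By total probability over the 4 (dam release, heavy upstream rainfall) configurations:
  P(flood warning) = 0.05*0.8*0.69 + 0.75775*0.8*0.31 + 0.7017*0.2*0.69 + 0.923933*0.2*0.31
        = 0.027600 + 0.187922 + 0.096835 + 0.057284 = 0.369641
The terms with dam release present sum to 0.154119, so
  P(dam release | flood warning) = 0.154119 / 0.369641 ≈ 0.4169

Now condition on the additional information:
By total probability over both values of dam release:
  P(flood warning | heavy upstream rainfall) = 0.75775*0.8 + 0.923933*0.2
        = 0.606200 + 0.184787 = 0.790987
The terms with dam release present sum to 0.184787, so
  P(dam release | flood warning, heavy upstream rainfall) = 0.184787 / 0.790987 ≈ 0.2336
Conditioning on heavy upstream rainfall lowers the posterior on dam release: the classic explaining-away effect in a common-effect structure.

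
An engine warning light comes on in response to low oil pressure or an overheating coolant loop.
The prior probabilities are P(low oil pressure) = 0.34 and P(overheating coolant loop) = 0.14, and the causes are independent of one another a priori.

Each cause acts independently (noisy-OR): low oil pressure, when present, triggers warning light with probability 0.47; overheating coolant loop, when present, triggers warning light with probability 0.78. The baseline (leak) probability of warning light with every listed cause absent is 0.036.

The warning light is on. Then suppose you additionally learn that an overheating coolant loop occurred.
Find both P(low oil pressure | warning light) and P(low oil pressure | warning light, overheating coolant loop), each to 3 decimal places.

P(low oil pressure | warning light) ≈ 0.665; P(low oil pressure | warning light, overheating coolant loop) ≈ 0.367

Under noisy-OR, P(warning light | causes) = 1 − (1−0.036)·∏(1−qᵢ) over the active causes.
Numerator (weight on configurations with low oil pressure): 0.143007 + 0.042250 = 0.185257
Normalizer over all consistent configurations: 0.036·0.66·0.86 + 0.78792·0.66·0.14 + 0.48908·0.34·0.86 + 0.887598·0.34·0.14 = 0.278495
Posterior = 0.185257 / 0.278495 ≈ 0.665

With the extra evidence:
By total probability over both values of low oil pressure:
  P(warning light | overheating coolant loop) = 0.78792*0.66 + 0.887598*0.34
        = 0.520027 + 0.301783 = 0.821810
Configurations with low oil pressure contribute 0.301783, so
  P(low oil pressure | warning light, overheating coolant loop) = 0.301783 / 0.821810 ≈ 0.367
The drop from 0.665 to 0.367 is the explaining-away (discounting) effect.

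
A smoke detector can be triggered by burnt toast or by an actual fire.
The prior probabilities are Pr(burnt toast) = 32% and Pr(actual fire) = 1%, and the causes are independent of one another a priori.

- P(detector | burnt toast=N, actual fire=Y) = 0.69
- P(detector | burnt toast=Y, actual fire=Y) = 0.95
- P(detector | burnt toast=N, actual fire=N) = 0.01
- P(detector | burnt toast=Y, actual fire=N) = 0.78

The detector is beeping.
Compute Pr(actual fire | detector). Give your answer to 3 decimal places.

Pr(actual fire | detector) ≈ 0.030

Numerator (weight on configurations with actual fire): 0.004692 + 0.003040 = 0.007732
Normalizer over all consistent configurations: 0.01·0.68·0.99 + 0.69·0.68·0.01 + 0.78·0.32·0.99 + 0.95·0.32·0.01 = 0.261568
Posterior = 0.007732 / 0.261568 ≈ 0.030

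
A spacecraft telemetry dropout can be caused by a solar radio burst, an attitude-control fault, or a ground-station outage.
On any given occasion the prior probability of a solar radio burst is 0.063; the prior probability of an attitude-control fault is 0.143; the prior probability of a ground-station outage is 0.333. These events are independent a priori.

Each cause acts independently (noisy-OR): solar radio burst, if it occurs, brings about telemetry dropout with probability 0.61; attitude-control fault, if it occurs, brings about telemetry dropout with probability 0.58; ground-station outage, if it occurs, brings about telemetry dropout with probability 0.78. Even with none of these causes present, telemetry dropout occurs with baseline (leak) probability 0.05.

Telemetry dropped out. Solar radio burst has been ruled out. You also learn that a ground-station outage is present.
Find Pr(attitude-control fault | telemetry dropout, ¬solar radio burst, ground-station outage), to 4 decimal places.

Pr(attitude-control fault | telemetry dropout, ¬solar radio burst, ground-station outage) ≈ 0.1614

Under noisy-OR, P(telemetry dropout | causes) = 1 − (1−0.05)·∏(1−qᵢ) over the active causes.
P(telemetry dropout | ¬solar radio burst, ground-station outage) = 0.791·0.857 + 0.91222·0.143 = 0.677887 + 0.130447 = 0.808334
Restricting to configurations with attitude-control fault present: 0.91222·0.143 = 0.130447.
P(attitude-control fault | telemetry dropout, ¬solar radio burst, ground-station outage) = 0.130447 / 0.808334 ≈ 0.1614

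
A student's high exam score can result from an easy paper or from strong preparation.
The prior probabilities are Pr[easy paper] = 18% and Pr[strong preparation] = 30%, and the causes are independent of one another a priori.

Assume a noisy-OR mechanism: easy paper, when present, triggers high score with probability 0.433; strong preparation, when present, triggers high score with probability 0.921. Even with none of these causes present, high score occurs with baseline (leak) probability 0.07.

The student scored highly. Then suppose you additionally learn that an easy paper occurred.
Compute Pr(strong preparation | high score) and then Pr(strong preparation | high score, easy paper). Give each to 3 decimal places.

Pr(strong preparation | high score) ≈ 0.737; Pr(strong preparation | high score, easy paper) ≈ 0.465

Under noisy-OR, P(high score | causes) = 1 − (1−0.07)·∏(1−qᵢ) over the active causes.
P(high score) = 0.07*0.82*0.7 + 0.92653*0.82*0.3 + 0.47269*0.18*0.7 + 0.958343*0.18*0.3 = 0.040180 + 0.227926 + 0.059559 + 0.051751 = 0.379416
Restricting to configurations with strong preparation present: 0.227926 + 0.051751 = 0.279677.
P(strong preparation | high score) = 0.279677 / 0.379416 ≈ 0.737

Now also conditioning on easy paper=true:
Weight on strong preparation=true, given the evidence: 0.958343×0.3 = 0.287503
The normalizing constant is 0.47269×0.7 + 0.958343×0.3 = 0.618386
P(strong preparation | high score, easy paper) = 0.287503/0.618386 ≈ 0.465
This is intercausal reasoning (explaining away): once easy paper accounts for the high score, strong preparation becomes less likely.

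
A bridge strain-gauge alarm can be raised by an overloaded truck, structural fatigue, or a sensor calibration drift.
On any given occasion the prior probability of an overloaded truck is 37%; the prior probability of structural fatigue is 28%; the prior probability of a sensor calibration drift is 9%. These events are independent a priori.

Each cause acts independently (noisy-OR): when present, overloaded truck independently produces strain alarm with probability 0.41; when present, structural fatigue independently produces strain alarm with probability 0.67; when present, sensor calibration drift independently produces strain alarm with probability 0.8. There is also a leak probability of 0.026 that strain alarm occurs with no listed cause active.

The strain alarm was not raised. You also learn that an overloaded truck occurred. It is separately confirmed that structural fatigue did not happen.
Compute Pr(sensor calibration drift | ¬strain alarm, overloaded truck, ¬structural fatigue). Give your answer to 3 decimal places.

Pr(sensor calibration drift | ¬strain alarm, overloaded truck, ¬structural fatigue) ≈ 0.019

Under noisy-OR, P(strain alarm | causes) = 1 − (1−0.026)·∏(1−qᵢ) over the active causes.
P(¬strain alarm | overloaded truck, ¬structural fatigue) = 0.57466·0.91 + 0.114932·0.09 = 0.522941 + 0.010344 = 0.533285
Restricting to configurations with sensor calibration drift present: 0.114932·0.09 = 0.010344.
Hence the posterior is 0.010344/0.533285 ≈ 0.019.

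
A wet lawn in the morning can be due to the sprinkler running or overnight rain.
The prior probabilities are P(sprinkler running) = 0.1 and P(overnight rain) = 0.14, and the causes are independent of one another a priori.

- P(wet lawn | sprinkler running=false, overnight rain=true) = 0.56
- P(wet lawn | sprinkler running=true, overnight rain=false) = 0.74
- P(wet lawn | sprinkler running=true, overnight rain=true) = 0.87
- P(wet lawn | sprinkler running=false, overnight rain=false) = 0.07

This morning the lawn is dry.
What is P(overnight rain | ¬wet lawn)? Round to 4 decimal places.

P(overnight rain | ¬wet lawn) ≈ 0.0716

P(¬wet lawn) = 0.93*0.9*0.86 + 0.44*0.9*0.14 + 0.26*0.1*0.86 + 0.13*0.1*0.14 = 0.719820 + 0.055440 + 0.022360 + 0.001820 = 0.799440
Restricting to configurations with overnight rain present: 0.055440 + 0.001820 = 0.057260.
P(overnight rain | ¬wet lawn) = 0.057260 / 0.799440 ≈ 0.0716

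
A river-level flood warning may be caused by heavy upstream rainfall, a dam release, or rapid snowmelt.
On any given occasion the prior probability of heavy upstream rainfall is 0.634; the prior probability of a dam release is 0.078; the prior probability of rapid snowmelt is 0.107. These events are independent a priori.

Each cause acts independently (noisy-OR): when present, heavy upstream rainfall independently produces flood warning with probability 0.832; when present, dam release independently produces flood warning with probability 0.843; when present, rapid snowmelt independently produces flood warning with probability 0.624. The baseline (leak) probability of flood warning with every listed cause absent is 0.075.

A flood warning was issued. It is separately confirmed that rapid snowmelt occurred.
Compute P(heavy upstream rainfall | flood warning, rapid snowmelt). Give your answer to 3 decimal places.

Under noisy-OR, P(flood warning | causes) = 1 − (1−0.075)·∏(1−qᵢ) over the active causes.
P(flood warning | rapid snowmelt) = 0.6522·0.366·0.922 + 0.945395·0.366·0.078 + 0.94157·0.634·0.922 + 0.990826·0.634·0.078 = 0.220086 + 0.026989 + 0.550393 + 0.048998 = 0.846466
Restricting to configurations with heavy upstream rainfall present: 0.550393 + 0.048998 = 0.599391.
Hence the posterior is 0.599391/0.846466 ≈ 0.708.

P(heavy upstream rainfall | flood warning, rapid snowmelt) ≈ 0.708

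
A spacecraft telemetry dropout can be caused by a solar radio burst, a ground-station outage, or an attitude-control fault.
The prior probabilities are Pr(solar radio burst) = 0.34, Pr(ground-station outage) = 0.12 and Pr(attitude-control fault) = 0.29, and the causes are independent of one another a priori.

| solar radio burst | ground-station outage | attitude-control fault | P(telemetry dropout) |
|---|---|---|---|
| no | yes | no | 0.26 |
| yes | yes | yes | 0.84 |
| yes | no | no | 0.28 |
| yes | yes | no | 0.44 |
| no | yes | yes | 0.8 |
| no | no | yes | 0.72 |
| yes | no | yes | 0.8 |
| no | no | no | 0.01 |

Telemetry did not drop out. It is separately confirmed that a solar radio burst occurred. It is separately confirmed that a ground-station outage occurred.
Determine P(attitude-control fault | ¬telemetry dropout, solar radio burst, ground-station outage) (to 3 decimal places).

P(attitude-control fault | ¬telemetry dropout, solar radio burst, ground-station outage) ≈ 0.105

Numerator (weight on configurations with attitude-control fault): 0.16*0.29 = 0.046400
The normalizing constant is 0.56*0.71 + 0.16*0.29 = 0.444000
Posterior = 0.046400 / 0.444000 ≈ 0.105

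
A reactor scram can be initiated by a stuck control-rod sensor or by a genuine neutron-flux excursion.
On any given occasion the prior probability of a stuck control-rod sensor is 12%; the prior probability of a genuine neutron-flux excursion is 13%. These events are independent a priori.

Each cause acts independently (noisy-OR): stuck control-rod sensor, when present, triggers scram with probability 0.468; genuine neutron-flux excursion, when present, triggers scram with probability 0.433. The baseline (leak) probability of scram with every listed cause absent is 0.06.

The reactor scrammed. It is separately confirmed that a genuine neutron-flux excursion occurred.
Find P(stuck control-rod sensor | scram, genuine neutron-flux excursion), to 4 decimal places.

Under noisy-OR, P(scram | causes) = 1 − (1−0.06)·∏(1−qᵢ) over the active causes.
Weight on stuck control-rod sensor=true, given the evidence: 0.716455·0.12 = 0.085975
The normalizing constant is 0.46702·0.88 + 0.716455·0.12 = 0.496953
Posterior = 0.085975 / 0.496953 ≈ 0.1730

P(stuck control-rod sensor | scram, genuine neutron-flux excursion) ≈ 0.1730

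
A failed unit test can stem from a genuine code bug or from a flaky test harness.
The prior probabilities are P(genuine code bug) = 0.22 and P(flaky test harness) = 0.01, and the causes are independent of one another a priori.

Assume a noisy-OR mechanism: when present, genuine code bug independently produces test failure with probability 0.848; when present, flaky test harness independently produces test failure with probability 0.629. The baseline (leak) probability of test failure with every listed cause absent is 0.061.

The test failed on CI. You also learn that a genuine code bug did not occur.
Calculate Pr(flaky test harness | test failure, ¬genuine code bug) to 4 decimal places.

Pr(flaky test harness | test failure, ¬genuine code bug) ≈ 0.0974

Under noisy-OR, P(test failure | causes) = 1 − (1−0.061)·∏(1−qᵢ) over the active causes.
P(test failure | ¬genuine code bug) = 0.061×0.99 + 0.651631×0.01 = 0.060390 + 0.006516 = 0.066906
Of this, 0.006516 comes from 0.651631×0.01 (the flaky test harness=true cases).
P(flaky test harness | test failure, ¬genuine code bug) = 0.006516 / 0.066906 ≈ 0.0974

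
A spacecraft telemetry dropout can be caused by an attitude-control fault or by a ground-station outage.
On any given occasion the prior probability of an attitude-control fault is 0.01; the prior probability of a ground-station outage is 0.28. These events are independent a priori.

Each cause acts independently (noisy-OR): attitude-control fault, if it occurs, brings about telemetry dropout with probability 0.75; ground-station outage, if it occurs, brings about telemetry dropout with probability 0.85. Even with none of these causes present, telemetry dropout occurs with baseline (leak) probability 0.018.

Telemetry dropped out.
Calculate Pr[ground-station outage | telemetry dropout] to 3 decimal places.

Pr[ground-station outage | telemetry dropout] ≈ 0.929

Under noisy-OR, P(telemetry dropout | causes) = 1 − (1−0.018)·∏(1−qᵢ) over the active causes.
P(telemetry dropout) = 0.018·0.99·0.72 + 0.8527·0.99·0.28 + 0.7545·0.01·0.72 + 0.963175·0.01·0.28 = 0.012830 + 0.236368 + 0.005432 + 0.002697 = 0.257327
Restricting to configurations with ground-station outage present: 0.236368 + 0.002697 = 0.239065.
Hence the posterior is 0.239065/0.257327 ≈ 0.929.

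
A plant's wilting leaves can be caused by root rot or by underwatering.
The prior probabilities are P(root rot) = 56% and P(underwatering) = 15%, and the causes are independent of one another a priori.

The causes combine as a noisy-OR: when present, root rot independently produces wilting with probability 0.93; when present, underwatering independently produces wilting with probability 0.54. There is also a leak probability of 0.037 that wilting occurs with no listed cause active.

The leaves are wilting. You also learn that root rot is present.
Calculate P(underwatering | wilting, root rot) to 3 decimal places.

Under noisy-OR, P(wilting | causes) = 1 − (1−0.037)·∏(1−qᵢ) over the active causes.
Numerator (weight on configurations with underwatering): 0.968991·0.15 = 0.145349
Denominator P(wilting | root rot): 0.93259·0.85 + 0.968991·0.15 = 0.938051
Posterior = 0.145349 / 0.938051 ≈ 0.155

P(underwatering | wilting, root rot) ≈ 0.155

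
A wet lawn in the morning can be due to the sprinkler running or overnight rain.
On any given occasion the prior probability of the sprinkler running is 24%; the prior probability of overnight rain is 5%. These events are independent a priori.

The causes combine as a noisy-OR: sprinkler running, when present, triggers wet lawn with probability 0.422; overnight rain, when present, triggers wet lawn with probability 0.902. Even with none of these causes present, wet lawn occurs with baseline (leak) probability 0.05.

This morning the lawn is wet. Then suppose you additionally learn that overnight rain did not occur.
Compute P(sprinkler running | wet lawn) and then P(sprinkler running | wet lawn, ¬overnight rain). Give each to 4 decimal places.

Under noisy-OR, P(wet lawn | causes) = 1 − (1−0.05)·∏(1−qᵢ) over the active causes.
Sum P(wet lawn|·) weighted by the priors over the 4 (sprinkler running, overnight rain) configurations:
  P(wet lawn) = 0.05*0.76*0.95 + 0.9069*0.76*0.05 + 0.4509*0.24*0.95 + 0.946188*0.24*0.05
        = 0.036100 + 0.034462 + 0.102805 + 0.011354 = 0.184721
Configurations with sprinkler running contribute 0.114159, so
  P(sprinkler running | wet lawn) = 0.114159 / 0.184721 ≈ 0.6180

With the extra evidence:
Enumerate both values of sprinkler running and weight by the priors:
  P(wet lawn | ¬overnight rain) = 0.05*0.76 + 0.4509*0.24
        = 0.038000 + 0.108216 = 0.146216
The terms with sprinkler running present sum to 0.108216, so
  P(sprinkler running | wet lawn, ¬overnight rain) = 0.108216 / 0.146216 ≈ 0.7401
With overnight rain excluded, sprinkler running must carry more of the explanatory weight for the wet lawn.

P(sprinkler running | wet lawn) ≈ 0.6180; P(sprinkler running | wet lawn, ¬overnight rain) ≈ 0.7401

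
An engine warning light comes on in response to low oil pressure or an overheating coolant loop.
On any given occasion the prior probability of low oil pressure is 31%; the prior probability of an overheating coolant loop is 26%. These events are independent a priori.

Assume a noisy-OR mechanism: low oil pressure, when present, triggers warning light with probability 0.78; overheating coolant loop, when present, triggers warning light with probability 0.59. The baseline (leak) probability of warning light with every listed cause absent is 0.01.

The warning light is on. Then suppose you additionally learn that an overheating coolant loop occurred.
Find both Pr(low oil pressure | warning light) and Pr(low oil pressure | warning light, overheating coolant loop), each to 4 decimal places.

Under noisy-OR, P(warning light | causes) = 1 − (1−0.01)·∏(1−qᵢ) over the active causes.
Sum P(warning light|·) weighted by the priors over the 4 (low oil pressure, overheating coolant loop) configurations:
  P(warning light) = 0.01*0.69*0.74 + 0.5941*0.69*0.26 + 0.7822*0.31*0.74 + 0.910702*0.31*0.26
        = 0.005106 + 0.106582 + 0.179437 + 0.073403 = 0.364528
The terms with low oil pressure present sum to 0.252840, so
  P(low oil pressure | warning light) = 0.252840 / 0.364528 ≈ 0.6936

Now condition on the additional information:
For the numerator, keep only low oil pressure=true terms: 0.910702·0.31 = 0.282318
The normalizing constant is 0.5941·0.69 + 0.910702·0.31 = 0.692247
P(low oil pressure | warning light, overheating coolant loop) = 0.282318/0.692247 ≈ 0.4078

Pr(low oil pressure | warning light) ≈ 0.6936; Pr(low oil pressure | warning light, overheating coolant loop) ≈ 0.4078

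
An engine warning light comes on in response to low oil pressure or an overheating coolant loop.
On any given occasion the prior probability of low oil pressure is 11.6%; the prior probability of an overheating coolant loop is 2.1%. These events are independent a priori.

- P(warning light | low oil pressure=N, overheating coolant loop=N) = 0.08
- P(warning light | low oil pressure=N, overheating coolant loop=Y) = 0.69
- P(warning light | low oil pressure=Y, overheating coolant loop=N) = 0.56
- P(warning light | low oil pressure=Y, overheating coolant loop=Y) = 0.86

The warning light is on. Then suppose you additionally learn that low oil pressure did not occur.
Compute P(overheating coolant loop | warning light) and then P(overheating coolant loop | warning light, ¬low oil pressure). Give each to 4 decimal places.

P(overheating coolant loop | warning light) ≈ 0.1009; P(overheating coolant loop | warning light, ¬low oil pressure) ≈ 0.1561

P(warning light) = 0.08·0.884·0.979 + 0.69·0.884·0.021 + 0.56·0.116·0.979 + 0.86·0.116·0.021 = 0.069235 + 0.012809 + 0.063596 + 0.002095 = 0.147735
Of this, 0.014904 comes from 0.012809 + 0.002095 (the overheating coolant loop=true cases).
Hence the posterior is 0.014904/0.147735 ≈ 0.1009.

Now condition on the additional information:
Numerator (weight on configurations with overheating coolant loop): 0.69*0.021 = 0.014490
Normalizer over all consistent configurations: 0.08*0.979 + 0.69*0.021 = 0.092810
P(overheating coolant loop | warning light, ¬low oil pressure) = 0.014490/0.092810 ≈ 0.1561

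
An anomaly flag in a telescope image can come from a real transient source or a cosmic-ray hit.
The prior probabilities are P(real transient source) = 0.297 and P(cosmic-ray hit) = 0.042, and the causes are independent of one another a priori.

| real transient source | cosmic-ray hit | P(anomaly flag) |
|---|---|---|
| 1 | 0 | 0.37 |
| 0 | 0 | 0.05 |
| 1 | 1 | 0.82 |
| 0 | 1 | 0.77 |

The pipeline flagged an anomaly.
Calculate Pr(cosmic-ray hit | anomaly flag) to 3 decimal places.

Pr(cosmic-ray hit | anomaly flag) ≈ 0.192

Sum P(anomaly flag|·) weighted by the priors over the 4 (real transient source, cosmic-ray hit) configurations:
  P(anomaly flag) = 0.05·0.703·0.958 + 0.77·0.703·0.042 + 0.37·0.297·0.958 + 0.82·0.297·0.042
        = 0.033674 + 0.022735 + 0.105275 + 0.010229 = 0.171913
The terms with cosmic-ray hit present sum to 0.032964, so
  P(cosmic-ray hit | anomaly flag) = 0.032964 / 0.171913 ≈ 0.192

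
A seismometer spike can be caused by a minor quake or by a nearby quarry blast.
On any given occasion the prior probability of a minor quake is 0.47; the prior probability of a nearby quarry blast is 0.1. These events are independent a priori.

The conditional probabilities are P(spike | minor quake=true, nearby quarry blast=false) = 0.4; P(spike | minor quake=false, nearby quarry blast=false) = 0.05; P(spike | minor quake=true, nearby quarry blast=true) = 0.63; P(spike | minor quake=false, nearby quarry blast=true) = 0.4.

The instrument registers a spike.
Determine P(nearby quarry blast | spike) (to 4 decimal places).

P(nearby quarry blast | spike) ≈ 0.2084

Enumerate the 4 (minor quake, nearby quarry blast) configurations and weight by the priors:
  P(spike) = 0.05×0.53×0.9 + 0.4×0.53×0.1 + 0.4×0.47×0.9 + 0.63×0.47×0.1
        = 0.023850 + 0.021200 + 0.169200 + 0.029610 = 0.243860
The terms with nearby quarry blast present sum to 0.050810, so
  P(nearby quarry blast | spike) = 0.050810 / 0.243860 ≈ 0.2084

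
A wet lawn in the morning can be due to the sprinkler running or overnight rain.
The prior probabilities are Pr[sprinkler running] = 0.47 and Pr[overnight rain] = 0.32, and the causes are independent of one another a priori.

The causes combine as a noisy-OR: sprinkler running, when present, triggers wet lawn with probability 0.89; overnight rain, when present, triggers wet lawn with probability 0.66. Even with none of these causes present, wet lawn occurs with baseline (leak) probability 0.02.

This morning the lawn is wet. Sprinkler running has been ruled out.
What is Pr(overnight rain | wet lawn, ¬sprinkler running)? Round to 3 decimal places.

Under noisy-OR, P(wet lawn | causes) = 1 − (1−0.02)·∏(1−qᵢ) over the active causes.
By total probability over both values of overnight rain:
  P(wet lawn | ¬sprinkler running) = 0.02*0.68 + 0.6668*0.32
        = 0.013600 + 0.213376 = 0.226976
Keeping only the overnight rain-present terms gives 0.213376, so
  P(overnight rain | wet lawn, ¬sprinkler running) = 0.213376 / 0.226976 ≈ 0.940

Pr(overnight rain | wet lawn, ¬sprinkler running) ≈ 0.940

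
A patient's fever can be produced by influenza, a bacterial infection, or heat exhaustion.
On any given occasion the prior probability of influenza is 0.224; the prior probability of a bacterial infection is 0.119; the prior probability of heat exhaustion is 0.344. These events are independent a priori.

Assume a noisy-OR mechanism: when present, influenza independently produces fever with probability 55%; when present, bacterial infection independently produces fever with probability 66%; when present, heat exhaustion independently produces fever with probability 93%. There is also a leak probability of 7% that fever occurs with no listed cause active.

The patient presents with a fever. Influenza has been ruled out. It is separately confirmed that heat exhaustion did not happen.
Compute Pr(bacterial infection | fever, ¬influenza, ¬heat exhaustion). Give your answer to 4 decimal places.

Pr(bacterial infection | fever, ¬influenza, ¬heat exhaustion) ≈ 0.5689

Under noisy-OR, P(fever | causes) = 1 − (1−0.07)·∏(1−qᵢ) over the active causes.
Sum P(fever|·) weighted by the priors over both values of bacterial infection:
  P(fever | ¬influenza, ¬heat exhaustion) = 0.07·0.881 + 0.6838·0.119
        = 0.061670 + 0.081372 = 0.143042
Configurations with bacterial infection contribute 0.081372, so
  P(bacterial infection | fever, ¬influenza, ¬heat exhaustion) = 0.081372 / 0.143042 ≈ 0.5689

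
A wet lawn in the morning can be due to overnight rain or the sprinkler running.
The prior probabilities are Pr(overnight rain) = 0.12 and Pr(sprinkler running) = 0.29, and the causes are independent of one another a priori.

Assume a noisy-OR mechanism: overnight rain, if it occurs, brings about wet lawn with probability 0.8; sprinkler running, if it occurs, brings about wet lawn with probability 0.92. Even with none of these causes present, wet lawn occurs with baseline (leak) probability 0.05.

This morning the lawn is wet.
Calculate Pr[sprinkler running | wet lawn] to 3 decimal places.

Pr[sprinkler running | wet lawn] ≈ 0.729

Under noisy-OR, P(wet lawn | causes) = 1 − (1−0.05)·∏(1−qᵢ) over the active causes.
P(wet lawn) = 0.05·0.88·0.71 + 0.924·0.88·0.29 + 0.81·0.12·0.71 + 0.9848·0.12·0.29 = 0.031240 + 0.235805 + 0.069012 + 0.034271 = 0.370328
Of this, 0.270076 comes from 0.235805 + 0.034271 (the sprinkler running=true cases).
So P(sprinkler running | wet lawn) = 0.270076/0.370328 ≈ 0.729.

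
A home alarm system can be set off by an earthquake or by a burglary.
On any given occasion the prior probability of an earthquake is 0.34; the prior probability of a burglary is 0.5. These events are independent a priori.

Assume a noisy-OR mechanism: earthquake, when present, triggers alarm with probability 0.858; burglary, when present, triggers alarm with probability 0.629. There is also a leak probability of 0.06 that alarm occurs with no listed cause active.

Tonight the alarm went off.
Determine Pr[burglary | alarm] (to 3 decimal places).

Under noisy-OR, P(alarm | causes) = 1 − (1−0.06)·∏(1−qᵢ) over the active causes.
Enumerate the 4 (earthquake, burglary) configurations and weight by the priors:
  P(alarm) = 0.06*0.66*0.5 + 0.65126*0.66*0.5 + 0.86652*0.34*0.5 + 0.950479*0.34*0.5
        = 0.019800 + 0.214916 + 0.147308 + 0.161581 = 0.543605
Configurations with burglary contribute 0.376497, so
  P(burglary | alarm) = 0.376497 / 0.543605 ≈ 0.693

Pr[burglary | alarm] ≈ 0.693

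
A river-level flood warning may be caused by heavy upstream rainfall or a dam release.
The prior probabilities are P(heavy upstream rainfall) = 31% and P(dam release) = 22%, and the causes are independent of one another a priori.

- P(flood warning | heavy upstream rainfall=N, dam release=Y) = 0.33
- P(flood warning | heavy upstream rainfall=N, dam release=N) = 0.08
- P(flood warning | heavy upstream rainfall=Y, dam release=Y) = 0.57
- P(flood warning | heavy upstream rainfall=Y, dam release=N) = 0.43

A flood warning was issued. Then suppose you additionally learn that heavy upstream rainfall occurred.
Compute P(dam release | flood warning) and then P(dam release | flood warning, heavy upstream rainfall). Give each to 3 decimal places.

P(dam release | flood warning) ≈ 0.377; P(dam release | flood warning, heavy upstream rainfall) ≈ 0.272

Numerator (weight on configurations with dam release): 0.050094 + 0.038874 = 0.088968
Normalizer over all consistent configurations: 0.08×0.69×0.78 + 0.33×0.69×0.22 + 0.43×0.31×0.78 + 0.57×0.31×0.22 = 0.235998
Posterior = 0.088968 / 0.235998 ≈ 0.377

Now also conditioning on heavy upstream rainfall=true:
Enumerate both values of dam release and weight by the priors:
  P(flood warning | heavy upstream rainfall) = 0.43*0.78 + 0.57*0.22
        = 0.335400 + 0.125400 = 0.460800
Configurations with dam release contribute 0.125400, so
  P(dam release | flood warning, heavy upstream rainfall) = 0.125400 / 0.460800 ≈ 0.272
— heavy upstream rainfall explains away the evidence for dam release.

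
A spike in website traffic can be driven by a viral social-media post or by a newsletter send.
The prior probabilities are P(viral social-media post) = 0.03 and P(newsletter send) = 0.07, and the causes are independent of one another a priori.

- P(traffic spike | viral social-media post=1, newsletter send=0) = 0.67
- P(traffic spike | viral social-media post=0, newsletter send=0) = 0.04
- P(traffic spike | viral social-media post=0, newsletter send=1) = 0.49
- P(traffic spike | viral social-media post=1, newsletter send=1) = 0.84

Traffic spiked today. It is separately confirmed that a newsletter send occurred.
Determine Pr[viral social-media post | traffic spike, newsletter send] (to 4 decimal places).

Pr[viral social-media post | traffic spike, newsletter send] ≈ 0.0503

For the numerator, keep only viral social-media post=true terms: 0.84*0.03 = 0.025200
The normalizing constant is 0.49*0.97 + 0.84*0.03 = 0.500500
Posterior = 0.025200 / 0.500500 ≈ 0.0503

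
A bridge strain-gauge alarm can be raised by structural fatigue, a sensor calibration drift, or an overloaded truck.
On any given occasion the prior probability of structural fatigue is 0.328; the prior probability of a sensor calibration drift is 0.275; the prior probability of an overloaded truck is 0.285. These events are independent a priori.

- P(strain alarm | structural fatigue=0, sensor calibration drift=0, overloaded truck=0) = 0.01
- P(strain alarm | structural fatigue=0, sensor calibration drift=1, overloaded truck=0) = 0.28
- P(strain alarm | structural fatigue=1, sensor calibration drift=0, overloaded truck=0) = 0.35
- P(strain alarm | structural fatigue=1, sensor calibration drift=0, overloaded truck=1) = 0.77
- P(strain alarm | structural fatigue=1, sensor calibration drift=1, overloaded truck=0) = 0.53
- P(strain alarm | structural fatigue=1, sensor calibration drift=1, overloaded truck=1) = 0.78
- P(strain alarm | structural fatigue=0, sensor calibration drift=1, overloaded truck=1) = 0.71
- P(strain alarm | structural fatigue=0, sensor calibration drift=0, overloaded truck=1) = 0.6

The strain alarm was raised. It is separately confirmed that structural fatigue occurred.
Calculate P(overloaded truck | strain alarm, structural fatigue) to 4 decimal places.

P(overloaded truck | strain alarm, structural fatigue) ≈ 0.4354

Numerator (weight on configurations with overloaded truck): 0.159101 + 0.061132 = 0.220233
Denominator P(strain alarm | structural fatigue): 0.35×0.725×0.715 + 0.77×0.725×0.285 + 0.53×0.275×0.715 + 0.78×0.275×0.285 = 0.505875
Posterior = 0.220233 / 0.505875 ≈ 0.4354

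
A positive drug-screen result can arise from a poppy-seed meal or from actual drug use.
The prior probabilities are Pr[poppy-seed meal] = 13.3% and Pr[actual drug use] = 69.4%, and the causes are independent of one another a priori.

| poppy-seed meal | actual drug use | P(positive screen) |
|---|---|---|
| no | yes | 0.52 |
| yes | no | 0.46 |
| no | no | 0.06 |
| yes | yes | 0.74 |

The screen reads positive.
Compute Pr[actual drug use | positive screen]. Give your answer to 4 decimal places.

Pr[actual drug use | positive screen] ≈ 0.9167

P(positive screen) = 0.06·0.867·0.306 + 0.52·0.867·0.694 + 0.46·0.133·0.306 + 0.74·0.133·0.694 = 0.015918 + 0.312883 + 0.018721 + 0.068303 = 0.415825
Restricting to configurations with actual drug use present: 0.312883 + 0.068303 = 0.381186.
So P(actual drug use | positive screen) = 0.381186/0.415825 ≈ 0.9167.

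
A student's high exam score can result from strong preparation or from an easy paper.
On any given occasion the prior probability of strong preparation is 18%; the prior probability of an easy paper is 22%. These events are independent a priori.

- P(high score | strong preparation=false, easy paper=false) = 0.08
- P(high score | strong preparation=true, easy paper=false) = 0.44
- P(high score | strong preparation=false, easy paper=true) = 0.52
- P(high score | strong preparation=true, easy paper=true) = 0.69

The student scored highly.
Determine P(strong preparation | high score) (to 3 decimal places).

P(high score) = 0.08×0.82×0.78 + 0.52×0.82×0.22 + 0.44×0.18×0.78 + 0.69×0.18×0.22 = 0.051168 + 0.093808 + 0.061776 + 0.027324 = 0.234076
Restricting to configurations with strong preparation present: 0.061776 + 0.027324 = 0.089100.
Hence the posterior is 0.089100/0.234076 ≈ 0.381.

P(strong preparation | high score) ≈ 0.381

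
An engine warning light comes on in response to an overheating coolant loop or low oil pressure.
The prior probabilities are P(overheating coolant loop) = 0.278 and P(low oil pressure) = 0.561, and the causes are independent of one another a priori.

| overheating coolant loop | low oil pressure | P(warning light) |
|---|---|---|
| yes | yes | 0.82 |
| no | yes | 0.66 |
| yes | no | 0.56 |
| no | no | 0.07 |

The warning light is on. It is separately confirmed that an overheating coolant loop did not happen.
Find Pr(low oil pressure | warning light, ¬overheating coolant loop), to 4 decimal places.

Pr(low oil pressure | warning light, ¬overheating coolant loop) ≈ 0.9234

Sum P(warning light|·) weighted by the priors over both values of low oil pressure:
  P(warning light | ¬overheating coolant loop) = 0.07×0.439 + 0.66×0.561
        = 0.030730 + 0.370260 = 0.400990
Keeping only the low oil pressure-present terms gives 0.370260, so
  P(low oil pressure | warning light, ¬overheating coolant loop) = 0.370260 / 0.400990 ≈ 0.9234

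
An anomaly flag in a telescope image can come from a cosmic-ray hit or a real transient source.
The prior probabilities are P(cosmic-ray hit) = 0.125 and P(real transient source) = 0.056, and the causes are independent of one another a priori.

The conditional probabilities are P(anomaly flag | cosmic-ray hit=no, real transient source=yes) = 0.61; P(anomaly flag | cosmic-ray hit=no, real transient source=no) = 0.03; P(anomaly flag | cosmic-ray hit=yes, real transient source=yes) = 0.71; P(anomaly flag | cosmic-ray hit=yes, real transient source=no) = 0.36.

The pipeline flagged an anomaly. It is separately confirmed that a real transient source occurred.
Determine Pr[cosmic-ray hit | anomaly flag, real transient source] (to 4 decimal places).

Pr[cosmic-ray hit | anomaly flag, real transient source] ≈ 0.1426

P(anomaly flag | real transient source) = 0.61*0.875 + 0.71*0.125 = 0.533750 + 0.088750 = 0.622500
The cosmic-ray hit-present share is 0.71*0.125 = 0.088750.
Hence the posterior is 0.088750/0.622500 ≈ 0.1426.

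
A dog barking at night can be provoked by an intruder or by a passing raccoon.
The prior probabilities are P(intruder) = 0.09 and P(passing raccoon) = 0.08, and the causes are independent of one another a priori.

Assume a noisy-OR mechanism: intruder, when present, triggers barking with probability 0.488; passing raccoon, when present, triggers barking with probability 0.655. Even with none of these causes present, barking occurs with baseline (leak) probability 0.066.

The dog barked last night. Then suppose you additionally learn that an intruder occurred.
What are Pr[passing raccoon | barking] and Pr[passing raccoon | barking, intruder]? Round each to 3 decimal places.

Under noisy-OR, P(barking | causes) = 1 − (1−0.066)·∏(1−qᵢ) over the active causes.
P(barking) = 0.066×0.91×0.92 + 0.67777×0.91×0.08 + 0.521792×0.09×0.92 + 0.835018×0.09×0.08 = 0.055255 + 0.049342 + 0.043204 + 0.006012 = 0.153813
Restricting to configurations with passing raccoon present: 0.049342 + 0.006012 = 0.055354.
So P(passing raccoon | barking) = 0.055354/0.153813 ≈ 0.360.

With the extra evidence:
Numerator (weight on configurations with passing raccoon): 0.835018*0.08 = 0.066801
Denominator P(barking | intruder): 0.521792*0.92 + 0.835018*0.08 = 0.546850
Posterior = 0.066801 / 0.546850 ≈ 0.122

Pr[passing raccoon | barking] ≈ 0.360; Pr[passing raccoon | barking, intruder] ≈ 0.122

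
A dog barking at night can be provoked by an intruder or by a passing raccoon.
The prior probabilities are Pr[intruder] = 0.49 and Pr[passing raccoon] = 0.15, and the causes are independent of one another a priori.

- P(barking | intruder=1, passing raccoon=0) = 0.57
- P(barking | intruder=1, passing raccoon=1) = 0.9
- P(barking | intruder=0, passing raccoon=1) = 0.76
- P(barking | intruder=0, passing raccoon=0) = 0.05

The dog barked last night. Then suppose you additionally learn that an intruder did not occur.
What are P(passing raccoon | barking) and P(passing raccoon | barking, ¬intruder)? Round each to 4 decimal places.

P(passing raccoon | barking) ≈ 0.3242; P(passing raccoon | barking, ¬intruder) ≈ 0.7284

Weight on passing raccoon=true, given the evidence: 0.058140 + 0.066150 = 0.124290
Denominator P(barking): 0.05·0.51·0.85 + 0.76·0.51·0.15 + 0.57·0.49·0.85 + 0.9·0.49·0.15 = 0.383370
P(passing raccoon | barking) = 0.124290/0.383370 ≈ 0.3242

Now condition on the additional information:
Enumerate both values of passing raccoon and weight by the priors:
  P(barking | ¬intruder) = 0.05×0.85 + 0.76×0.15
        = 0.042500 + 0.114000 = 0.156500
The terms with passing raccoon present sum to 0.114000, so
  P(passing raccoon | barking, ¬intruder) = 0.114000 / 0.156500 ≈ 0.7284
Ruling out intruder raises the posterior on passing raccoon — the flip side of explaining away.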